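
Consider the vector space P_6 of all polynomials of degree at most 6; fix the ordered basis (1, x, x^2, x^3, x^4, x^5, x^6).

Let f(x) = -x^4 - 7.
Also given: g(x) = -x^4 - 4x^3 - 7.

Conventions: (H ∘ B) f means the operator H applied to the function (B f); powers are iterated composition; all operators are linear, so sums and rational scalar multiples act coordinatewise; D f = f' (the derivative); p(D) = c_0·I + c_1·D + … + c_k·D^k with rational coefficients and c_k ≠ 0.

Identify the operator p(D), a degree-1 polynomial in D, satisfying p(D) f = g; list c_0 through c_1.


p(D) = I + D, i.e. c_0 = 1, c_1 = 1

D^0 f = -x^4 - 7
D^1 f = -4x^3
matching coefficients of g against c_0 f + c_1 Df + … from the top degree down determines the c_i
solution: c_0 = 1, c_1 = 1


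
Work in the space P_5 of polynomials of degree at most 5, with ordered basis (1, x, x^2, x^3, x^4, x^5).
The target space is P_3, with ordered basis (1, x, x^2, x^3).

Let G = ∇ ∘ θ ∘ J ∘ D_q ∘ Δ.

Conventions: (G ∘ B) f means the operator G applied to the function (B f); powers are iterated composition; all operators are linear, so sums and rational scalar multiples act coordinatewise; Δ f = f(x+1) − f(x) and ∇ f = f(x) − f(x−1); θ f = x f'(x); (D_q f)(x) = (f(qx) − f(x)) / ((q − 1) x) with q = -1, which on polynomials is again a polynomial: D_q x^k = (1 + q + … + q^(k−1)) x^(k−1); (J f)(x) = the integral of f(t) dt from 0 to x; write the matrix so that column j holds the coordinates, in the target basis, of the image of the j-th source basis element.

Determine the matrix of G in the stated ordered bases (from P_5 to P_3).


the matrix is [[0, 0, 2, 3, 8, 15]; [0, 0, 0, 0, -12, -30]; [0, 0, 0, 0, 12, 30]; [0, 0, 0, 0, 0, 0]] (rows listed top to bottom)

image of 1: 0
image of x: 0
image of x^2: 2
image of x^3: 3
image of x^4: 12x^2 - 12x + 8
image of x^5: 30x^2 - 30x + 15
each image's coordinates form column j of the matrix


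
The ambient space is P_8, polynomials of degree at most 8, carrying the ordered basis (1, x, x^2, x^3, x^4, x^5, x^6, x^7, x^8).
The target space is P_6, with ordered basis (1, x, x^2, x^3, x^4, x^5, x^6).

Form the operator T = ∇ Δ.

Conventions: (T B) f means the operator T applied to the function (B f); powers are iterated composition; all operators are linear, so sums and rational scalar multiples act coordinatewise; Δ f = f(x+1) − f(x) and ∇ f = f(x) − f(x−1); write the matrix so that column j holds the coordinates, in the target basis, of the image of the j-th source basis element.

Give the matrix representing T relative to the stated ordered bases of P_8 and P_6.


image of 1: 0
image of x: 0
image of x^2: 2
image of x^3: 6x
image of x^4: 12x^2 + 2
image of x^5: 20x^3 + 10x
image of x^6: 30x^4 + 30x^2 + 2
image of x^7: 42x^5 + 70x^3 + 14x
image of x^8: 56x^6 + 140x^4 + 56x^2 + 2
each image's coordinates form column j of the matrix

the matrix is [[0, 0, 2, 0, 2, 0, 2, 0, 2]; [0, 0, 0, 6, 0, 10, 0, 14, 0]; [0, 0, 0, 0, 12, 0, 30, 0, 56]; [0, 0, 0, 0, 0, 20, 0, 70, 0]; [0, 0, 0, 0, 0, 0, 30, 0, 140]; [0, 0, 0, 0, 0, 0, 0, 42, 0]; [0, 0, 0, 0, 0, 0, 0, 0, 56]] (rows listed top to bottom)


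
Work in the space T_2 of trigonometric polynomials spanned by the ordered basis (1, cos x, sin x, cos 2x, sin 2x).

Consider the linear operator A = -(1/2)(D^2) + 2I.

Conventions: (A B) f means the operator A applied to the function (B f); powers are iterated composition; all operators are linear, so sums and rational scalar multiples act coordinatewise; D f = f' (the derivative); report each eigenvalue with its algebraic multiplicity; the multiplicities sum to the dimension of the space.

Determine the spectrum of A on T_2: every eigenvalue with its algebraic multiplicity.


image of 1: 2
image of cos x: (5/2)cos x
image of sin x: (5/2)sin x
image of cos 2x: 4cos 2x
image of sin 2x: 4sin 2x
the matrix is diagonal; its diagonal is (2, 5/2, 5/2, 4, 4)
for a triangular matrix the eigenvalues are the diagonal entries, with algebraic multiplicity their repetition count

λ = 2 (multiplicity 1), λ = 5/2 (multiplicity 2), λ = 4 (multiplicity 2)


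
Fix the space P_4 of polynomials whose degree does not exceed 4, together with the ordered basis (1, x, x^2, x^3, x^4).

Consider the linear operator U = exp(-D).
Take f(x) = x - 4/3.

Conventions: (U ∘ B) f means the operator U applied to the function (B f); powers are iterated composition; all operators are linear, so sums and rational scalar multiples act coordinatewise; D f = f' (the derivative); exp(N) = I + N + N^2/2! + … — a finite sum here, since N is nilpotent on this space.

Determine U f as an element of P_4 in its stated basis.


order-1 term: -1
the series for exp(-D) f terminates at order 1
exp(-D) f = x - 7/3

the image equals g(x) = x - 7/3


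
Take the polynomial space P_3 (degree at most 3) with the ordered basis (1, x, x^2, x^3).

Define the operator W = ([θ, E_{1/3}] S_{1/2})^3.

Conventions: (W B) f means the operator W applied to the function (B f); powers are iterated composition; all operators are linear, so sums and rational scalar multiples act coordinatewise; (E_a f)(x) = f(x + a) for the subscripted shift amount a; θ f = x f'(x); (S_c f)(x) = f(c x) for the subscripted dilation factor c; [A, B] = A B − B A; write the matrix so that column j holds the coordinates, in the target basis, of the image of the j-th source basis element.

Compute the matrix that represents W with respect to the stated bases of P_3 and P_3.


image of 1: 0
image of x: 0
image of x^2: 0
image of x^3: -1/288
each image's coordinates form column j of the matrix

the matrix is [[0, 0, 0, -1/288]; [0, 0, 0, 0]; [0, 0, 0, 0]; [0, 0, 0, 0]] (rows listed top to bottom)


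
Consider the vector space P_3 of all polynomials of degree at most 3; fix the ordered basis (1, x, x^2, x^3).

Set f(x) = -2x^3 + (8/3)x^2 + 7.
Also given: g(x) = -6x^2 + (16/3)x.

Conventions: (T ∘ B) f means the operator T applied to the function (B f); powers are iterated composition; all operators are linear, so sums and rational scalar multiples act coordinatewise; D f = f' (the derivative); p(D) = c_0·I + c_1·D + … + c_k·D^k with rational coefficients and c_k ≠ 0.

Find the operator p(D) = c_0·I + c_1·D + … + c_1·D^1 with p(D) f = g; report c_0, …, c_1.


D^0 f = -2x^3 + (8/3)x^2 + 7
D^1 f = -6x^2 + (16/3)x
matching coefficients of g against c_0 f + c_1 Df + … from the top degree down determines the c_i
solution: c_0 = 0, c_1 = 1

p(D) = D, i.e. c_0 = 0, c_1 = 1


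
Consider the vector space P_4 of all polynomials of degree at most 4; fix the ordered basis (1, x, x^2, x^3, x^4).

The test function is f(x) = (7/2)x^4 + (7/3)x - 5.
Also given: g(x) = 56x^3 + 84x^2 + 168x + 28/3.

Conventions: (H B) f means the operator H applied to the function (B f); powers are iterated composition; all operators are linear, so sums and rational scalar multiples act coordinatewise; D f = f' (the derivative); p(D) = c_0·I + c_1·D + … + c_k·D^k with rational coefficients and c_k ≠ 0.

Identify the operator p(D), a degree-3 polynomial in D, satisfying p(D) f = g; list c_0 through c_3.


D^0 f = (7/2)x^4 + (7/3)x - 5
D^1 f = 14x^3 + 7/3
D^2 f = 42x^2
D^3 f = 84x
matching coefficients of g against c_0 f + c_1 Df + … from the top degree down determines the c_i
solution: c_0 = 0, c_1 = 4, c_2 = 2, c_3 = 2

c_0 = 0, c_1 = 4, c_2 = 2, c_3 = 2


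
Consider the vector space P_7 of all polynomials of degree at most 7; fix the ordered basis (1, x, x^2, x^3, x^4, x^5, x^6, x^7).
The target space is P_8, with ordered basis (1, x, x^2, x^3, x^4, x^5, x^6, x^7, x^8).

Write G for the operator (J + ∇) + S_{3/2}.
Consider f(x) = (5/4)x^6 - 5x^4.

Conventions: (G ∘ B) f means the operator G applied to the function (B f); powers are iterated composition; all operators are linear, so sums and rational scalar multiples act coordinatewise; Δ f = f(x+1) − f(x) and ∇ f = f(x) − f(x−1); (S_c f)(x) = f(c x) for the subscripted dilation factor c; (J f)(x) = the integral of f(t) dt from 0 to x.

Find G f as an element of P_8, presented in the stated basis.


J f = (5/28)x^7 - x^5
∇ f = (15/2)x^5 - (75/4)x^4 + 5x^3 + (45/4)x^2 - (25/2)x + 15/4
(J + ∇) f = (5/28)x^7 + (13/2)x^5 - (75/4)x^4 + 5x^3 + (45/4)x^2 - (25/2)x + 15/4
S_{3/2} f = (3645/256)x^6 - (405/16)x^4
((J + ∇) + S_{3/2}) f = (5/28)x^7 + (3645/256)x^6 + (13/2)x^5 - (705/16)x^4 + 5x^3 + (45/4)x^2 - (25/2)x + 15/4

the result is g(x) = (5/28)x^7 + (3645/256)x^6 + (13/2)x^5 - (705/16)x^4 + 5x^3 + (45/4)x^2 - (25/2)x + 15/4


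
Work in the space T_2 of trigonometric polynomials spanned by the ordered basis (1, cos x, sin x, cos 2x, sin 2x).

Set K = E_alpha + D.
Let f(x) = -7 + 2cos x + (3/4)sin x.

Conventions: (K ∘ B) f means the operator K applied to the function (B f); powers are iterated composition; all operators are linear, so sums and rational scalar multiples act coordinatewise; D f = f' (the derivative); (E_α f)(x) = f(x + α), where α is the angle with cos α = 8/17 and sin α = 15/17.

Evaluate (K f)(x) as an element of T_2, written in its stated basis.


g(x) = -7 + (40/17)cos x - (58/17)sin x

E_alpha f = -7 + (109/68)cos x - (24/17)sin x
D f = (3/4)cos x - 2sin x
(E_alpha + D) f = -7 + (40/17)cos x - (58/17)sin x


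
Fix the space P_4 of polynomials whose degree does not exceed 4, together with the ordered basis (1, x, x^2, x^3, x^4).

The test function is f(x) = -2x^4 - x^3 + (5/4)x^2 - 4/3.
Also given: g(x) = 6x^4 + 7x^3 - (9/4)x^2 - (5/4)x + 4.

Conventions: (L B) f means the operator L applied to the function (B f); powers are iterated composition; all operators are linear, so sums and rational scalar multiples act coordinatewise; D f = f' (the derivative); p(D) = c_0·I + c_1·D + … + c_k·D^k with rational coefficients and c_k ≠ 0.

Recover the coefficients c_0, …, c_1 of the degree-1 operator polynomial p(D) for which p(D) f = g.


D^0 f = -2x^4 - x^3 + (5/4)x^2 - 4/3
D^1 f = -8x^3 - 3x^2 + (5/2)x
matching coefficients of g against c_0 f + c_1 Df + … from the top degree down determines the c_i
solution: c_0 = -3, c_1 = -1/2

c_0 = -3, c_1 = -1/2


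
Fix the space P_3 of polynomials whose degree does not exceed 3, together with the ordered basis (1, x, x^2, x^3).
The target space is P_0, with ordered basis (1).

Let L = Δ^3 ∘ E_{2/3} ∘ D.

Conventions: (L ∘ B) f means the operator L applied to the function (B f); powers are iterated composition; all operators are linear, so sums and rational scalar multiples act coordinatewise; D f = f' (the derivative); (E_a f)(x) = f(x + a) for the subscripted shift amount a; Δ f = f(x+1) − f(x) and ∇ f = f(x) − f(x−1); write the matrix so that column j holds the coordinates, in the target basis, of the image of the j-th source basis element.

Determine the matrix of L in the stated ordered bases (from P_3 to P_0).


image of 1: 0
image of x: 0
image of x^2: 0
image of x^3: 0
each image's coordinates form column j of the matrix

the matrix is [[0, 0, 0, 0]] (rows listed top to bottom)


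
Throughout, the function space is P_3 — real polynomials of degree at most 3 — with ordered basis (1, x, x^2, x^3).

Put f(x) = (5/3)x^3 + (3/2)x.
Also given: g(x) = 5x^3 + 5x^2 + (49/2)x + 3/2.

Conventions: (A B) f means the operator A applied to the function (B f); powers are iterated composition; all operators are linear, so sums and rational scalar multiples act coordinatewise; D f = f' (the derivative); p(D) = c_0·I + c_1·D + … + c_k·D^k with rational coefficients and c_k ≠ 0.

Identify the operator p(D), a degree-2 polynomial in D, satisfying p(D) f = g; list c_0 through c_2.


D^0 f = (5/3)x^3 + (3/2)x
D^1 f = 5x^2 + 3/2
D^2 f = 10x
matching coefficients of g against c_0 f + c_1 Df + … from the top degree down determines the c_i
solution: c_0 = 3, c_1 = 1, c_2 = 2

p(D) = 3·I + D + 2·D^2, i.e. c_0 = 3, c_1 = 1, c_2 = 2


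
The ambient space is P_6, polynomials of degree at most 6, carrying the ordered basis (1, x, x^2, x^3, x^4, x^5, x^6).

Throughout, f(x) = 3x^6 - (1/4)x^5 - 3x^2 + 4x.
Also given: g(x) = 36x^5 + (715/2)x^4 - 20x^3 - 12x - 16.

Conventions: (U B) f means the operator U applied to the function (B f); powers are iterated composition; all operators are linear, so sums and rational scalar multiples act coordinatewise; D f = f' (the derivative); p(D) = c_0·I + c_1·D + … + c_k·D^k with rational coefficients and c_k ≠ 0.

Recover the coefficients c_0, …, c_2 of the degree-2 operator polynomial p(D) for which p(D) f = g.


D^0 f = 3x^6 - (1/4)x^5 - 3x^2 + 4x
D^1 f = 18x^5 - (5/4)x^4 - 6x + 4
D^2 f = 90x^4 - 5x^3 - 6
matching coefficients of g against c_0 f + c_1 Df + … from the top degree down determines the c_i
solution: c_0 = 0, c_1 = 2, c_2 = 4

p(D) = 2·D + 4·D^2, i.e. c_0 = 0, c_1 = 2, c_2 = 4


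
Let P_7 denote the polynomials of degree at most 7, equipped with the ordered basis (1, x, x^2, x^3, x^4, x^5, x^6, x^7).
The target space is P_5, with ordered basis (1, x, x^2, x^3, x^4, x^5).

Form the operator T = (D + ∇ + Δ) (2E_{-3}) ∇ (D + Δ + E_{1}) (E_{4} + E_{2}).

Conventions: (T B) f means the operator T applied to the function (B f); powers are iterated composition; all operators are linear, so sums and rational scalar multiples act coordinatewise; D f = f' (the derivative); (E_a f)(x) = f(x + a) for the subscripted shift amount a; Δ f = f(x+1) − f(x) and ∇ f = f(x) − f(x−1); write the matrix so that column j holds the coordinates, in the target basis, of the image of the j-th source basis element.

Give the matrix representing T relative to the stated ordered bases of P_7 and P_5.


image of 1: 0
image of x: 0
image of x^2: 24
image of x^3: 72x + 180
image of x^4: 144x^2 + 720x + 80
image of x^5: 240x^3 + 1800x^2 + 400x + 2620
image of x^6: 360x^4 + 3600x^3 + 1200x^2 + 15720x - 1160
image of x^7: 504x^5 + 6300x^4 + 2800x^3 + 55020x^2 - 8120x + 27076
each image's coordinates form column j of the matrix

the matrix is [[0, 0, 24, 180, 80, 2620, -1160, 27076]; [0, 0, 0, 72, 720, 400, 15720, -8120]; [0, 0, 0, 0, 144, 1800, 1200, 55020]; [0, 0, 0, 0, 0, 240, 3600, 2800]; [0, 0, 0, 0, 0, 0, 360, 6300]; [0, 0, 0, 0, 0, 0, 0, 504]] (rows listed top to bottom)


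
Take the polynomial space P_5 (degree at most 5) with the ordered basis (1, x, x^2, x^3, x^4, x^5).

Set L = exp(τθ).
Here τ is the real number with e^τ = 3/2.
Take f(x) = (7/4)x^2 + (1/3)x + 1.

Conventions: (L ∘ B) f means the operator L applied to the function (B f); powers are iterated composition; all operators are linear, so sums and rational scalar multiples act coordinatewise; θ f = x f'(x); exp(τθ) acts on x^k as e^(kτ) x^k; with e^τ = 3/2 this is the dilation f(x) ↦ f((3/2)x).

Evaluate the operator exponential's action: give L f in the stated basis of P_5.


exp(τθ) x^k = e^(kτ) x^k; with e^τ = 3/2 this sends x^k to (3/2)^k x^k
x ↦ 3/2 x
x^2 ↦ 9/4 x^2
applying this coordinatewise to f: exp(τθ) f = (63/16)x^2 + (1/2)x + 1

the image equals g(x) = (63/16)x^2 + (1/2)x + 1


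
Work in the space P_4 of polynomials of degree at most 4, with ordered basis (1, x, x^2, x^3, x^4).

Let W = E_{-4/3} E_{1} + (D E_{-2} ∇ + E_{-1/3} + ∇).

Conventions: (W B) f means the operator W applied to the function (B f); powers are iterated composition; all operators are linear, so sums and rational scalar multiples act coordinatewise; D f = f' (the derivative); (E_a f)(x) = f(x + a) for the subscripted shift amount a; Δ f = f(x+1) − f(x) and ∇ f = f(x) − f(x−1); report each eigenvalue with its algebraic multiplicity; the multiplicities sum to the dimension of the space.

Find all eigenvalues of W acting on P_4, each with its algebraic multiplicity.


image of 1: 2
image of x: 2x + 1/3
image of x^2: 2x^2 + (2/3)x + 11/9
image of x^3: 2x^3 + x^2 + (11/3)x - 380/27
image of x^4: 2x^4 + (4/3)x^3 + (22/3)x^2 - (1520/27)x + 6077/81
the matrix is upper triangular; its diagonal is (2, 2, 2, 2, 2)
for a triangular matrix the eigenvalues are the diagonal entries, with algebraic multiplicity their repetition count

λ = 2 (multiplicity 5)


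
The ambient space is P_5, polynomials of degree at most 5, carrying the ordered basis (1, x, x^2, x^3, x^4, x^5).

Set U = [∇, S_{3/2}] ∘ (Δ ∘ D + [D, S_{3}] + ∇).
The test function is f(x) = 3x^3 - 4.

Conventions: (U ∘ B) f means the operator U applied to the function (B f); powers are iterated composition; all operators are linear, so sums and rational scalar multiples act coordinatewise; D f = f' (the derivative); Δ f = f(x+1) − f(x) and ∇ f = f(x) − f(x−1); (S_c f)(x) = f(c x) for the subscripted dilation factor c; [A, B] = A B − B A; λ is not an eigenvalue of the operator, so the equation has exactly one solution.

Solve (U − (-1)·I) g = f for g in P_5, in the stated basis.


the image equals g(x) = 3x^3 - (513/2)x + 821/4

write g with unknown coordinates in the stated basis and equate coefficients in (U − (-1)·I) g = f
solving from the highest basis element down gives g = 3x^3 - (513/2)x + 821/4
check: U g = (513/2)x - 837/4
so U g − (-1)·g = 3x^3 - 4 = f ✓


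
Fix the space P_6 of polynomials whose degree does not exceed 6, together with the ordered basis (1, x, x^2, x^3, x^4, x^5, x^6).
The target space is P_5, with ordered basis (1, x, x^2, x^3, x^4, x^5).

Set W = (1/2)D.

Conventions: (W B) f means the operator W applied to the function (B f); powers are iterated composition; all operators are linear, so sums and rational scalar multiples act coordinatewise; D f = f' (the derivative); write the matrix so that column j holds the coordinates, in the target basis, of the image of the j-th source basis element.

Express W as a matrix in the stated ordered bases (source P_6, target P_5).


the matrix is [[0, 1/2, 0, 0, 0, 0, 0]; [0, 0, 1, 0, 0, 0, 0]; [0, 0, 0, 3/2, 0, 0, 0]; [0, 0, 0, 0, 2, 0, 0]; [0, 0, 0, 0, 0, 5/2, 0]; [0, 0, 0, 0, 0, 0, 3]] (rows listed top to bottom)

image of 1: 0
image of x: 1/2
image of x^2: x
image of x^3: (3/2)x^2
image of x^4: 2x^3
image of x^5: (5/2)x^4
image of x^6: 3x^5
each image's coordinates form column j of the matrix


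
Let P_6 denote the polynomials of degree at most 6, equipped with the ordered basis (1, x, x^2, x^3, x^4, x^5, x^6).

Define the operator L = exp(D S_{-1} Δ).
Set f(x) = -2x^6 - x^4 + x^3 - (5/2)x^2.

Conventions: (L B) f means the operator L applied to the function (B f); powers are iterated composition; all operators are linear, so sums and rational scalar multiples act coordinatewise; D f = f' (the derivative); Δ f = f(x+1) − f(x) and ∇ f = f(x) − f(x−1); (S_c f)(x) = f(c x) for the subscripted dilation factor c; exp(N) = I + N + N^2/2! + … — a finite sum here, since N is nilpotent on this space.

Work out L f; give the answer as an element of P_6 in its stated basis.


order-1 term: 60x^4 - 120x^3 + 132x^2 - 66x + 18
order-2 term: -360x^2 - 72
order-3 term: 240
the series for exp(D S_{-1} Δ) f terminates at order 3
exp(D S_{-1} Δ) f = -2x^6 + 59x^4 - 119x^3 - (461/2)x^2 - 66x + 186

the result is g(x) = -2x^6 + 59x^4 - 119x^3 - (461/2)x^2 - 66x + 186


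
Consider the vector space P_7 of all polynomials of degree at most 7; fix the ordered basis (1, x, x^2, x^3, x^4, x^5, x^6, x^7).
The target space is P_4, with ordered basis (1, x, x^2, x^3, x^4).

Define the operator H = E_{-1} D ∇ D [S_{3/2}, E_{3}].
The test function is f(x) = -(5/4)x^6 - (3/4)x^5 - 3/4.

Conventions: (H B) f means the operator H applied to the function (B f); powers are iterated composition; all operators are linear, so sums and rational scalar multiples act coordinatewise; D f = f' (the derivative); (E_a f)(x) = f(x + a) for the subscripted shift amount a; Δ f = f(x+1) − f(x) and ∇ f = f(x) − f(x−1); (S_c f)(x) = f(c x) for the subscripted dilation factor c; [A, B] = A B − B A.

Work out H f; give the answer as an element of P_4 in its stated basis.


g(x) = (164025/32)x^2 + 10935x + 426465/64

E_{3} f = -(5/4)x^6 - (93/4)x^5 - 180x^4 - (1485/2)x^3 - (6885/4)x^2 - (8505/4)x - 4377/4
S_{3/2} E_{3} f = -(3645/256)x^6 - (22599/128)x^5 - (3645/4)x^4 - (40095/16)x^3 - (61965/16)x^2 - (25515/8)x - 4377/4
S_{3/2} f = -(3645/256)x^6 - (729/128)x^5 - 3/4
E_{3} S_{3/2} f = -(3645/256)x^6 - (16767/64)x^5 - (513945/256)x^4 - (32805/4)x^3 - (4822335/256)x^2 - (1476225/64)x - 3011691/256
[S_{3/2}, E_{3}] f = (10935/128)x^5 + (280665/256)x^4 + (91125/16)x^3 + (3830895/256)x^2 + (1272105/64)x + 2731563/256
D [S_{3/2}, E_{3}] f = (54675/128)x^4 + (280665/64)x^3 + (273375/16)x^2 + (3830895/128)x + 1272105/64
∇ (D [S_{3/2}, E_{3}]) f = (54675/32)x^3 + (338985/32)x^2 + (1454355/64)x + 1075275/64
D ∇ (D [S_{3/2}, E_{3}]) f = (164025/32)x^2 + (338985/16)x + 1454355/64
E_{-1} (D ∇) (D [S_{3/2}, E_{3}]) f = (164025/32)x^2 + 10935x + 426465/64


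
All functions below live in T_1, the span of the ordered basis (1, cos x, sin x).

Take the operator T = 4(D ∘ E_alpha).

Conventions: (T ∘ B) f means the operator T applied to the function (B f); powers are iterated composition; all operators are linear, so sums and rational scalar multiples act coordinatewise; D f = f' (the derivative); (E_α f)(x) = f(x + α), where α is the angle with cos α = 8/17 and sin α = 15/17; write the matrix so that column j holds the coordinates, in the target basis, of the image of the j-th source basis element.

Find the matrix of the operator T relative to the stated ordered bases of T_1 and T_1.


image of 1: 0
image of cos x: -(60/17)cos x - (32/17)sin x
image of sin x: (32/17)cos x - (60/17)sin x
each image's coordinates form column j of the matrix

the matrix is [[0, 0, 0]; [0, -60/17, 32/17]; [0, -32/17, -60/17]] (rows listed top to bottom)


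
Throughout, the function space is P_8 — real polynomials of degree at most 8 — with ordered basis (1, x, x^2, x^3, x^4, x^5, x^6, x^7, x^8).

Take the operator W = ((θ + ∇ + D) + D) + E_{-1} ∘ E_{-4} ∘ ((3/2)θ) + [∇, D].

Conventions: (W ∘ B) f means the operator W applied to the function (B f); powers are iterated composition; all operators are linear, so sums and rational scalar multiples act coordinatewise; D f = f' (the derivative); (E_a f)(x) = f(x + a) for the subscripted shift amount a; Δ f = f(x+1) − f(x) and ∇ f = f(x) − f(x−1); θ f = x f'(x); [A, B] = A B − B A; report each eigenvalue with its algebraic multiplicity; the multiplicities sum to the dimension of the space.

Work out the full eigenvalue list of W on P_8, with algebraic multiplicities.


λ = 0 (multiplicity 1), λ = 5/2 (multiplicity 1), λ = 5 (multiplicity 1), λ = 15/2 (multiplicity 1), λ = 10 (multiplicity 1), λ = 25/2 (multiplicity 1), λ = 15 (multiplicity 1), λ = 35/2 (multiplicity 1), λ = 20 (multiplicity 1)

image of 1: 0
image of x: (5/2)x - 9/2
image of x^2: 5x^2 - 24x + 74
image of x^3: (15/2)x^3 - (117/2)x^2 + (669/2)x - 1123/2
image of x^4: 10x^4 - 108x^3 + 894x^2 - 2996x + 3749
image of x^5: (25/2)x^5 - (345/2)x^4 + 1865x^3 - 9365x^2 + (46865/2)x - 46873/2
image of x^6: 15x^6 - 252x^5 + 3360x^4 - 22480x^3 + 84360x^2 - 168744x + 140624
image of x^7: (35/2)x^7 - (693/2)x^6 + (10983/2)x^5 - (91805/2)x^4 + (459305/2)x^3 - (1378083/2)x^2 + (2296861/2)x - 1640623/2
image of x^8: 20x^8 - 456x^7 + 8372x^6 - 83944x^5 + 524930x^4 - 2099944x^3 + 5249972x^2 - 7499992x + 4687499
the matrix is upper triangular; its diagonal is (0, 5/2, 5, 15/2, 10, 25/2, 15, 35/2, 20)
for a triangular matrix the eigenvalues are the diagonal entries, with algebraic multiplicity their repetition count


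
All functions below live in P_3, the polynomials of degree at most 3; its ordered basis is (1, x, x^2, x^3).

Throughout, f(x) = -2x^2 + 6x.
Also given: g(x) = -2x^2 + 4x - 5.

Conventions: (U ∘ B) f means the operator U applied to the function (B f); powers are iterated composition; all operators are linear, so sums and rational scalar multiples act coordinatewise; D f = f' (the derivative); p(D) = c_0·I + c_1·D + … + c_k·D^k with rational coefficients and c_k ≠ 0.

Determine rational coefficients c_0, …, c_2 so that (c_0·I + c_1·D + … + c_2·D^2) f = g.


c_0 = 1, c_1 = 1/2, c_2 = 2

D^0 f = -2x^2 + 6x
D^1 f = -4x + 6
D^2 f = -4
matching coefficients of g against c_0 f + c_1 Df + … from the top degree down determines the c_i
solution: c_0 = 1, c_1 = 1/2, c_2 = 2


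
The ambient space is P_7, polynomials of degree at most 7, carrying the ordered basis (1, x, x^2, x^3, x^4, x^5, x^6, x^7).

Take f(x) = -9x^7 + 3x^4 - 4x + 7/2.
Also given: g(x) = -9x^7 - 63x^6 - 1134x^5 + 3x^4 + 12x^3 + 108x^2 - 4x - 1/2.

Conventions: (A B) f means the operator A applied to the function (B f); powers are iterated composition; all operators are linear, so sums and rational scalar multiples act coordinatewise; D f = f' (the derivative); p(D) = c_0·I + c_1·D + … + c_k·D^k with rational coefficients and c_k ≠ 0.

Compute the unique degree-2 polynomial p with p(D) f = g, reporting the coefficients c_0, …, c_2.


D^0 f = -9x^7 + 3x^4 - 4x + 7/2
D^1 f = -63x^6 + 12x^3 - 4
D^2 f = -378x^5 + 36x^2
matching coefficients of g against c_0 f + c_1 Df + … from the top degree down determines the c_i
solution: c_0 = 1, c_1 = 1, c_2 = 3

p(D) = I + D + 3·D^2, i.e. c_0 = 1, c_1 = 1, c_2 = 3


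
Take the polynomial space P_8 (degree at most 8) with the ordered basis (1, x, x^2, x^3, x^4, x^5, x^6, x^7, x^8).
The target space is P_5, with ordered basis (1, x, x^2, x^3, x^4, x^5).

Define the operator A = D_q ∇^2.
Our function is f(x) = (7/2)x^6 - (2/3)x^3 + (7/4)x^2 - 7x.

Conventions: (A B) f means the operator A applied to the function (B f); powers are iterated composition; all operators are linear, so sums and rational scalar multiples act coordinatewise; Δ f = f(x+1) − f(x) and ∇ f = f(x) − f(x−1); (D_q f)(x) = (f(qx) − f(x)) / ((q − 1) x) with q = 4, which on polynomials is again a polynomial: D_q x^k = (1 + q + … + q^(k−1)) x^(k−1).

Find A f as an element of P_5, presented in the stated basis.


∇ f = 21x^5 - (105/2)x^4 + 70x^3 - (109/2)x^2 + (53/2)x - 155/12
∇ ∇ f = 105x^4 - 420x^3 + 735x^2 - 634x + 449/2
D_q ∇^2 f = 8925x^3 - 8820x^2 + 3675x - 634

the result is g(x) = 8925x^3 - 8820x^2 + 3675x - 634


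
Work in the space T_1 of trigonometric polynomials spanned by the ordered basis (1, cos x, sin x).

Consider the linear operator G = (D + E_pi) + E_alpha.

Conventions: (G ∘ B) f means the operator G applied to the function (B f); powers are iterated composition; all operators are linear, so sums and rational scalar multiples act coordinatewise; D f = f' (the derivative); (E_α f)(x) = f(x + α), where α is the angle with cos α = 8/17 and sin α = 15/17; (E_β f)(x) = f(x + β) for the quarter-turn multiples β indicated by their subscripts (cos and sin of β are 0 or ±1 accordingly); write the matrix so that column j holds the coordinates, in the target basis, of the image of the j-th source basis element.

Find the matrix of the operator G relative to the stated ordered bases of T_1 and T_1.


the matrix is [[2, 0, 0]; [0, -9/17, 32/17]; [0, -32/17, -9/17]] (rows listed top to bottom)

image of 1: 2
image of cos x: -(9/17)cos x - (32/17)sin x
image of sin x: (32/17)cos x - (9/17)sin x
each image's coordinates form column j of the matrix


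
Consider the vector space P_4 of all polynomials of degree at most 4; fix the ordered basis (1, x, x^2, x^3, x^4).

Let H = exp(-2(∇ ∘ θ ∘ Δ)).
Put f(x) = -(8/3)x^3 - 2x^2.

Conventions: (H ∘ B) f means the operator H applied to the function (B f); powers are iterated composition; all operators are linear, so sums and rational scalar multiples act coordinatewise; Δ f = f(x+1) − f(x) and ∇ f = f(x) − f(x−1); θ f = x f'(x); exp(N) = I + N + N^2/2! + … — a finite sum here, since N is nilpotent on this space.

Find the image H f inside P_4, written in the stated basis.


g(x) = -(8/3)x^3 - 2x^2 + 64x - 8

order-1 term: 64x - 8
the series for exp(-2(∇ ∘ θ ∘ Δ)) f terminates at order 1
exp(-2(∇ ∘ θ ∘ Δ)) f = -(8/3)x^3 - 2x^2 + 64x - 8


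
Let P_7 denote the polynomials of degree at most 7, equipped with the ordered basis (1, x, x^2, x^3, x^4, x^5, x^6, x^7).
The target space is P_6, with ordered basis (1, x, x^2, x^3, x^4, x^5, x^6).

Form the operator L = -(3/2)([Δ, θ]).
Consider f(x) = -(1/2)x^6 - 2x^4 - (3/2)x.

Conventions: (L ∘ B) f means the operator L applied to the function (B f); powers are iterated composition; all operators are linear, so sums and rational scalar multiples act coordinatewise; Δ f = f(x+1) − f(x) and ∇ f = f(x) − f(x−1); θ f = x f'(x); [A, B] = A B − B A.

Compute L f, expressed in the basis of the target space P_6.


g(x) = (9/2)x^5 + (45/2)x^4 + 57x^3 + 81x^2 + (117/2)x + 75/4

θ f = -3x^6 - 8x^4 - (3/2)x
Δ θ f = -18x^5 - 45x^4 - 92x^3 - 93x^2 - 50x - 25/2
Δ f = -3x^5 - (15/2)x^4 - 18x^3 - (39/2)x^2 - 11x - 4
θ Δ f = -15x^5 - 30x^4 - 54x^3 - 39x^2 - 11x
[Δ, θ] f = -3x^5 - 15x^4 - 38x^3 - 54x^2 - 39x - 25/2
(-(3/2)([Δ, θ])) f = (9/2)x^5 + (45/2)x^4 + 57x^3 + 81x^2 + (117/2)x + 75/4


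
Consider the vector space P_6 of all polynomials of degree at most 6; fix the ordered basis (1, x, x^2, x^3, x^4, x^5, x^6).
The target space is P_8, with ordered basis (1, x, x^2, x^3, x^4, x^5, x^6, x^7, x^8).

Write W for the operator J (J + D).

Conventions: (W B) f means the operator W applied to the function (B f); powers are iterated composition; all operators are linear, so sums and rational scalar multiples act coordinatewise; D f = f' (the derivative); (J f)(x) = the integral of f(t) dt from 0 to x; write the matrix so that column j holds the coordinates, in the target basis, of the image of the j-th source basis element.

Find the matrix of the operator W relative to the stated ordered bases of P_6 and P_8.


the matrix is [[0, 0, 0, 0, 0, 0, 0]; [0, 1, 0, 0, 0, 0, 0]; [1/2, 0, 1, 0, 0, 0, 0]; [0, 1/6, 0, 1, 0, 0, 0]; [0, 0, 1/12, 0, 1, 0, 0]; [0, 0, 0, 1/20, 0, 1, 0]; [0, 0, 0, 0, 1/30, 0, 1]; [0, 0, 0, 0, 0, 1/42, 0]; [0, 0, 0, 0, 0, 0, 1/56]] (rows listed top to bottom)

image of 1: (1/2)x^2
image of x: (1/6)x^3 + x
image of x^2: (1/12)x^4 + x^2
image of x^3: (1/20)x^5 + x^3
image of x^4: (1/30)x^6 + x^4
image of x^5: (1/42)x^7 + x^5
image of x^6: (1/56)x^8 + x^6
each image's coordinates form column j of the matrix


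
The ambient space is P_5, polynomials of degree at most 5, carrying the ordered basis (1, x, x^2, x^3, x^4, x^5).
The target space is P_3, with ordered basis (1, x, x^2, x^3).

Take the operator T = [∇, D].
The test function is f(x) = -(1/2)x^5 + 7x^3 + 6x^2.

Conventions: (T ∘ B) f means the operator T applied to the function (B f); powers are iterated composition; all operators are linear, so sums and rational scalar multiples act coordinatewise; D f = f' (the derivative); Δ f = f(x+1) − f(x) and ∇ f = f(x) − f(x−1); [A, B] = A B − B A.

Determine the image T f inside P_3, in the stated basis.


D f = -(5/2)x^4 + 21x^2 + 12x
∇ D f = -10x^3 + 15x^2 + 32x - 13/2
∇ f = -(5/2)x^4 + 5x^3 + 16x^2 - (13/2)x + 1/2
D ∇ f = -10x^3 + 15x^2 + 32x - 13/2
[∇, D] f = 0

the image equals g(x) = 0


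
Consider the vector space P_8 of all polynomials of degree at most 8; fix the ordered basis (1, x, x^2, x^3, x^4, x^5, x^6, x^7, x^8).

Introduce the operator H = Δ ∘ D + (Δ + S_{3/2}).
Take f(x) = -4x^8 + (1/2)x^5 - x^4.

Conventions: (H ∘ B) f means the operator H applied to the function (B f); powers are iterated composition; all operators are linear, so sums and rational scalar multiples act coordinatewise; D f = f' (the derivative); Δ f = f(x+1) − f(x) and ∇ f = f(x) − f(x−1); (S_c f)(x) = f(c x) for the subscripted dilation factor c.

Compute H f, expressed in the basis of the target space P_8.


the result is g(x) = -(6561/64)x^8 - 32x^7 - 336x^6 - (57101/64)x^5 - (22441/16)x^4 - 1333x^3 - 782x^2 - (519/2)x - 38

D f = -32x^7 + (5/2)x^4 - 4x^3
Δ D f = -224x^6 - 672x^5 - 1120x^4 - 1110x^3 - 669x^2 - 226x - 67/2
Δ f = -32x^7 - 112x^6 - 224x^5 - (555/2)x^4 - 223x^3 - 113x^2 - (67/2)x - 9/2
S_{3/2} f = -(6561/64)x^8 + (243/64)x^5 - (81/16)x^4
(Δ + S_{3/2}) f = -(6561/64)x^8 - 32x^7 - 112x^6 - (14093/64)x^5 - (4521/16)x^4 - 223x^3 - 113x^2 - (67/2)x - 9/2
(Δ ∘ D + (Δ + S_{3/2})) f = -(6561/64)x^8 - 32x^7 - 336x^6 - (57101/64)x^5 - (22441/16)x^4 - 1333x^3 - 782x^2 - (519/2)x - 38


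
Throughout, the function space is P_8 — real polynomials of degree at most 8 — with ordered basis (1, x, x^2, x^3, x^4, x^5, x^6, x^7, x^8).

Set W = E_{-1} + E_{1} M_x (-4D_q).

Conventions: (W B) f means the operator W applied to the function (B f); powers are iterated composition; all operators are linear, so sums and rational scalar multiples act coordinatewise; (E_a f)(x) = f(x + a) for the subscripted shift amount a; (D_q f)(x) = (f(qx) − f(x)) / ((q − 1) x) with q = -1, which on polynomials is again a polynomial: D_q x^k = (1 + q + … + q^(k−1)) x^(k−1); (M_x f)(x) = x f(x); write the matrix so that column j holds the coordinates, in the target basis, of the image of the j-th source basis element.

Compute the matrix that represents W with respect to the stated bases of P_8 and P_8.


the matrix is [[1, -5, 1, -5, 1, -5, 1, -5, 1]; [0, -3, -2, -9, -4, -15, -6, -21, -8]; [0, 0, 1, -15, 6, -50, 15, -105, 28]; [0, 0, 0, -3, -4, -30, -20, -105, -56]; [0, 0, 0, 0, 1, -25, 15, -175, 70]; [0, 0, 0, 0, 0, -3, -6, -63, -56]; [0, 0, 0, 0, 0, 0, 1, -35, 28]; [0, 0, 0, 0, 0, 0, 0, -3, -8]; [0, 0, 0, 0, 0, 0, 0, 0, 1]] (rows listed top to bottom)

image of 1: 1
image of x: -3x - 5
image of x^2: x^2 - 2x + 1
image of x^3: -3x^3 - 15x^2 - 9x - 5
image of x^4: x^4 - 4x^3 + 6x^2 - 4x + 1
image of x^5: -3x^5 - 25x^4 - 30x^3 - 50x^2 - 15x - 5
image of x^6: x^6 - 6x^5 + 15x^4 - 20x^3 + 15x^2 - 6x + 1
image of x^7: -3x^7 - 35x^6 - 63x^5 - 175x^4 - 105x^3 - 105x^2 - 21x - 5
image of x^8: x^8 - 8x^7 + 28x^6 - 56x^5 + 70x^4 - 56x^3 + 28x^2 - 8x + 1
each image's coordinates form column j of the matrix


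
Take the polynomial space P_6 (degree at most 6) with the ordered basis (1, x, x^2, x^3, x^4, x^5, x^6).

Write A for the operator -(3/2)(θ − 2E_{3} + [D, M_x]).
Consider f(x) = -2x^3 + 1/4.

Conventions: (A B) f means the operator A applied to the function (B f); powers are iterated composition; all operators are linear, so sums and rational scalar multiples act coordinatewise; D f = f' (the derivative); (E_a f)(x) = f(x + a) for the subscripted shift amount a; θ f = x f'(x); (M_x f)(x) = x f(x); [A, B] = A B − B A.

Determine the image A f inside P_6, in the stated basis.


θ f = -6x^3
E_{3} f = -2x^3 - 18x^2 - 54x - 215/4
(-2E_{3}) f = 4x^3 + 36x^2 + 108x + 215/2
M_x f = -2x^4 + (1/4)x
D M_x f = -8x^3 + 1/4
D f = -6x^2
M_x D f = -6x^3
[D, M_x] f = -2x^3 + 1/4
(θ − 2E_{3} + [D, M_x]) f = -4x^3 + 36x^2 + 108x + 431/4
(-(3/2)(θ − 2E_{3} + [D, M_x])) f = 6x^3 - 54x^2 - 162x - 1293/8

g(x) = 6x^3 - 54x^2 - 162x - 1293/8


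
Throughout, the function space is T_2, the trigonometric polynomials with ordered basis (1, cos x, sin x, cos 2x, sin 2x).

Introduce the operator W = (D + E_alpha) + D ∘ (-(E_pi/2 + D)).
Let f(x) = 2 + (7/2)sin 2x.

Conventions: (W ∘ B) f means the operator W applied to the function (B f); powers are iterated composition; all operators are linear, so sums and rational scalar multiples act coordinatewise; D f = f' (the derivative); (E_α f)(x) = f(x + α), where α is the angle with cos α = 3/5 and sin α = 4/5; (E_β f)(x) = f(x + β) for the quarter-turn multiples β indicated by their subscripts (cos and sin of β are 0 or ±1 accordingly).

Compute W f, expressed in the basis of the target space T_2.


the result is g(x) = 2 + (434/25)cos 2x + (651/50)sin 2x

D f = 7cos 2x
E_alpha f = 2 + (84/25)cos 2x - (49/50)sin 2x
(D + E_alpha) f = 2 + (259/25)cos 2x - (49/50)sin 2x
E_pi/2 f = 2 - (7/2)sin 2x
D f = 7cos 2x
(E_pi/2 + D) f = 2 + 7cos 2x - (7/2)sin 2x
(-(E_pi/2 + D)) f = -2 - 7cos 2x + (7/2)sin 2x
D (-(E_pi/2 + D)) f = 7cos 2x + 14sin 2x
((D + E_alpha) + D ∘ (-(E_pi/2 + D))) f = 2 + (434/25)cos 2x + (651/50)sin 2x


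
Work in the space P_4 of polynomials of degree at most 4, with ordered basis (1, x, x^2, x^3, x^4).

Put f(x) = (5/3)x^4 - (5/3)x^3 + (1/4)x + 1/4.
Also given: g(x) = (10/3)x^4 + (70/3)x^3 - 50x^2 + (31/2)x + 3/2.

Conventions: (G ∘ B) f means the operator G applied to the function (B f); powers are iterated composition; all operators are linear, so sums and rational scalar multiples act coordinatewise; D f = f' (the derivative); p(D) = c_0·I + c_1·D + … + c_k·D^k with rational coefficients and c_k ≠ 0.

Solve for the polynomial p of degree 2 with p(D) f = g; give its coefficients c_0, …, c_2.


D^0 f = (5/3)x^4 - (5/3)x^3 + (1/4)x + 1/4
D^1 f = (20/3)x^3 - 5x^2 + 1/4
D^2 f = 20x^2 - 10x
matching coefficients of g against c_0 f + c_1 Df + … from the top degree down determines the c_i
solution: c_0 = 2, c_1 = 4, c_2 = -3/2

c_0 = 2, c_1 = 4, c_2 = -3/2


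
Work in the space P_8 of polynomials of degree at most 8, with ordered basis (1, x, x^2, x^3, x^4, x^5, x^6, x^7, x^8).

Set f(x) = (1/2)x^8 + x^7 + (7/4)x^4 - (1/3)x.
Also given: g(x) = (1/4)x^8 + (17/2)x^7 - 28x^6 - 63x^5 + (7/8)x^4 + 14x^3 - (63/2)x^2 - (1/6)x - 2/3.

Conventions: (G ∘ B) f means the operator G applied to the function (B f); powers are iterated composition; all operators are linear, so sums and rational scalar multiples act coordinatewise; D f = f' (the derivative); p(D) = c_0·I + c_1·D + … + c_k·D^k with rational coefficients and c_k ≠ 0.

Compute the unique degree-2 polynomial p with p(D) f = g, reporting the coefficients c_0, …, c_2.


D^0 f = (1/2)x^8 + x^7 + (7/4)x^4 - (1/3)x
D^1 f = 4x^7 + 7x^6 + 7x^3 - 1/3
D^2 f = 28x^6 + 42x^5 + 21x^2
matching coefficients of g against c_0 f + c_1 Df + … from the top degree down determines the c_i
solution: c_0 = 1/2, c_1 = 2, c_2 = -3/2

c_0 = 1/2, c_1 = 2, c_2 = -3/2


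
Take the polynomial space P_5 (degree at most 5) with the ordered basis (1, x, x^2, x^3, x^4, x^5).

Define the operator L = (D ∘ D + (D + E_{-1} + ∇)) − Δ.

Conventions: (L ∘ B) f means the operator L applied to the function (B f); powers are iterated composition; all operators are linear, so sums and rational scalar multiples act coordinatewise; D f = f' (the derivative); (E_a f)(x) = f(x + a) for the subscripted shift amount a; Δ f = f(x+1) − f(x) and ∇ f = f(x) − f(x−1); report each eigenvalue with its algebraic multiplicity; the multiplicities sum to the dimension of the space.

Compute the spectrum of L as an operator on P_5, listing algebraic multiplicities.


image of 1: 1
image of x: x
image of x^2: x^2 + 1
image of x^3: x^3 + 3x - 1
image of x^4: x^4 + 6x^2 - 4x - 1
image of x^5: x^5 + 10x^3 - 10x^2 - 5x - 1
the matrix is upper triangular; its diagonal is (1, 1, 1, 1, 1, 1)
for a triangular matrix the eigenvalues are the diagonal entries, with algebraic multiplicity their repetition count

λ = 1 (multiplicity 6)


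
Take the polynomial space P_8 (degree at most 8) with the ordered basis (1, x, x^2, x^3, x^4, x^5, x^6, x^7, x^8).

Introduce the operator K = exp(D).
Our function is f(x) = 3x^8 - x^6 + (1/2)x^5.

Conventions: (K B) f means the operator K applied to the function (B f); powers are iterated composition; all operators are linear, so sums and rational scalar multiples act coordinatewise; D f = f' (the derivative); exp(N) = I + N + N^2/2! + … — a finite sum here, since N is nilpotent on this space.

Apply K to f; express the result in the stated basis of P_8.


g(x) = 3x^8 + 24x^7 + 83x^6 + (325/2)x^5 + (395/2)x^4 + 153x^3 + 74x^2 + (41/2)x + 5/2

order-1 term: 24x^7 - 6x^5 + (5/2)x^4
order-2 term: 84x^6 - 15x^4 + 5x^3
order-3 term: 168x^5 - 20x^3 + 5x^2
order-4 term: 210x^4 - 15x^2 + (5/2)x
order-5 term: 168x^3 - 6x + 1/2
order-6 term: 84x^2 - 1
order-7 term: 24x
order-8 term: 3
the series for exp(D) f terminates at order 8
exp(D) f = 3x^8 + 24x^7 + 83x^6 + (325/2)x^5 + (395/2)x^4 + 153x^3 + 74x^2 + (41/2)x + 5/2


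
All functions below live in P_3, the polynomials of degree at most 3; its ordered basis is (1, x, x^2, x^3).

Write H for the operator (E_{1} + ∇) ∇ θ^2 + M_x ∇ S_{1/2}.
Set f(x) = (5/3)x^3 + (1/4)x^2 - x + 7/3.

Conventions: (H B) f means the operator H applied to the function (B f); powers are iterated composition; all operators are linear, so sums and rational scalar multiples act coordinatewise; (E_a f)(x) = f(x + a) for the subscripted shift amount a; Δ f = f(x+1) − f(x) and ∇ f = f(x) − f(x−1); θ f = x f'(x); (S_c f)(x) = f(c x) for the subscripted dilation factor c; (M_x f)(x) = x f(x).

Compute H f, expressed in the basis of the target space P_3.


g(x) = (5/8)x^3 + (89/2)x^2 + (6559/48)x - 73

θ f = 5x^3 + (1/2)x^2 - x
θ θ f = 15x^3 + x^2 - x
∇ θ^2 f = 45x^2 - 43x + 13
E_{1} ∇ θ^2 f = 45x^2 + 47x + 15
∇ ∇ θ^2 f = 90x - 88
(E_{1} + ∇) ∇ θ^2 f = 45x^2 + 137x - 73
S_{1/2} f = (5/24)x^3 + (1/16)x^2 - (1/2)x + 7/3
∇ S_{1/2} f = (5/8)x^2 - (1/2)x - 17/48
M_x ∇ S_{1/2} f = (5/8)x^3 - (1/2)x^2 - (17/48)x
((E_{1} + ∇) ∇ θ^2 + M_x ∇ S_{1/2}) f = (5/8)x^3 + (89/2)x^2 + (6559/48)x - 73
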